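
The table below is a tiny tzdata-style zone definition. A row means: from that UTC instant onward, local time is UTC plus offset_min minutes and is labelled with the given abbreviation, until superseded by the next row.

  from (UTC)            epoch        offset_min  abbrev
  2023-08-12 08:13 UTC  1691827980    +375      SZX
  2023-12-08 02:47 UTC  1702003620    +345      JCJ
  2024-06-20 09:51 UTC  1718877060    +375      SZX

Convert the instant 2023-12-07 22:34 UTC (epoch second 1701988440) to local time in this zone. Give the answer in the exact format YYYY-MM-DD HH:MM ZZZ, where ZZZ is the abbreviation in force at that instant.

Query: 2023-12-07 22:34 UTC
Rule 1/3 (SZX, +06:15): 2023-08-12 08:13 UTC ≤ query < 2023-12-08 02:47 UTC
22·60 + 34 + 375 = 1729 min
1729 = 1·1440 + 289; 289 = 4·60 + 49 → 04:49, 2023-12-07 + 1 day = 2023-12-08
→ 2023-12-08 04:49 SZX

2023-12-08 04:49 SZX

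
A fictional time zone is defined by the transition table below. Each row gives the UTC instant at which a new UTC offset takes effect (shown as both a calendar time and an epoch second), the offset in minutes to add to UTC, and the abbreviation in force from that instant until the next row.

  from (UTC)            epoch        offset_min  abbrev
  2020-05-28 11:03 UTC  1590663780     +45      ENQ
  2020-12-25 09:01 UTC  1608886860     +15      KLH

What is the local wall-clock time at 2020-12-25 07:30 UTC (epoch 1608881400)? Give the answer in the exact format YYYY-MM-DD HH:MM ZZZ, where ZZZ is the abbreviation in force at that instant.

2020-12-25 08:15 ENQ

Query: 2020-12-25 07:30 UTC
Rule 1/2 (ENQ, +00:45): 2020-05-28 11:03 UTC ≤ query < 2020-12-25 09:01 UTC
7·60 + 30 + 45 = 495 min
495 = 0·1440 + 495; 495 = 8·60 + 15 → 08:15, same day
→ 2020-12-25 08:15 ENQ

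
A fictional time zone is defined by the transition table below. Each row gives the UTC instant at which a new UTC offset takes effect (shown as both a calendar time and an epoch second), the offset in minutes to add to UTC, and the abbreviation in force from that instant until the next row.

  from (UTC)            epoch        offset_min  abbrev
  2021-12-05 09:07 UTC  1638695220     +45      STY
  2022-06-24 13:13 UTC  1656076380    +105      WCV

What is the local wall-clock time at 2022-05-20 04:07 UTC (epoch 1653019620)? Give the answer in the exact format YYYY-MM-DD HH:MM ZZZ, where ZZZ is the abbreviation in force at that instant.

2022-05-20 04:52 STY

Query: 2022-05-20 04:07 UTC
Rule 1/2 (STY, +00:45): 2021-12-05 09:07 UTC ≤ query < 2022-06-24 13:13 UTC
4·60 + 7 + 45 = 292 min
292 = 0·1440 + 292; 292 = 4·60 + 52 → 04:52, same day
→ 2022-05-20 04:52 STY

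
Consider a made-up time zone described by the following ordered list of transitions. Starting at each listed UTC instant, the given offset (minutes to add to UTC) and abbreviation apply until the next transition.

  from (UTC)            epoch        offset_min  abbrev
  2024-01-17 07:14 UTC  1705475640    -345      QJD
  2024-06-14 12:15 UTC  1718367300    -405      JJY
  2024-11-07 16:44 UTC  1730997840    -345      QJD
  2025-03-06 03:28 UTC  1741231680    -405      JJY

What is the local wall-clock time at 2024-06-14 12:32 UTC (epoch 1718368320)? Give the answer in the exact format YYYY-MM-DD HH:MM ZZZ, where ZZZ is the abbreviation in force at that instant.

Query: 2024-06-14 12:32 UTC
Rule 2/4 (JJY, -06:45): 2024-06-14 12:15 UTC ≤ query < 2024-11-07 16:44 UTC
12·60 + 32 - 405 = 347 min
347 = 0·1440 + 347; 347 = 5·60 + 47 → 05:47, same day
→ 2024-06-14 05:47 JJY

2024-06-14 05:47 JJY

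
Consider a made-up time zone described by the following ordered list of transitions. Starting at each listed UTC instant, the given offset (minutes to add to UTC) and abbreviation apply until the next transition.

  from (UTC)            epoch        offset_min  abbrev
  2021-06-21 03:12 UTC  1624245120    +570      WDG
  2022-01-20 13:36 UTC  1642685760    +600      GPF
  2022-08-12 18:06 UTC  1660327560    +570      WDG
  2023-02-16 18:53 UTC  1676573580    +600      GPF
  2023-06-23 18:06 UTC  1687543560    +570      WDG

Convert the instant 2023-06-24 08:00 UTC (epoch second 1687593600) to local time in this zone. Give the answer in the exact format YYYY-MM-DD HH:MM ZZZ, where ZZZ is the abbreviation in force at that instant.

Query: 2023-06-24 08:00 UTC
Rule 5/5 (WDG, +09:30): 2023-06-23 18:06 UTC ≤ query < +∞
8·60 + 0 + 570 = 1050 min
1050 = 0·1440 + 1050; 1050 = 17·60 + 30 → 17:30, same day
→ 2023-06-24 17:30 WDG

2023-06-24 17:30 WDG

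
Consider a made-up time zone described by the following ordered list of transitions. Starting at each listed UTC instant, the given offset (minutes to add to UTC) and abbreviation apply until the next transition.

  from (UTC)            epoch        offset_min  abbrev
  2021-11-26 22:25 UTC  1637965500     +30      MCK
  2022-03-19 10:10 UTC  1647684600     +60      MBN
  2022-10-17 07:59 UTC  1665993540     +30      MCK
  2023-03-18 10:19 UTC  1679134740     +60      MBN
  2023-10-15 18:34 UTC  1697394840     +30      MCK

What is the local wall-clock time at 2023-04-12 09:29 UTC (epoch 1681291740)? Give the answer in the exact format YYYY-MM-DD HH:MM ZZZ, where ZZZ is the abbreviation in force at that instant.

Query: 2023-04-12 09:29 UTC
Rule 4/5 (MBN, +01:00): 2023-03-18 10:19 UTC ≤ query < 2023-10-15 18:34 UTC
9·60 + 29 + 60 = 629 min
629 = 0·1440 + 629; 629 = 10·60 + 29 → 10:29, same day
→ 2023-04-12 10:29 MBN

2023-04-12 10:29 MBN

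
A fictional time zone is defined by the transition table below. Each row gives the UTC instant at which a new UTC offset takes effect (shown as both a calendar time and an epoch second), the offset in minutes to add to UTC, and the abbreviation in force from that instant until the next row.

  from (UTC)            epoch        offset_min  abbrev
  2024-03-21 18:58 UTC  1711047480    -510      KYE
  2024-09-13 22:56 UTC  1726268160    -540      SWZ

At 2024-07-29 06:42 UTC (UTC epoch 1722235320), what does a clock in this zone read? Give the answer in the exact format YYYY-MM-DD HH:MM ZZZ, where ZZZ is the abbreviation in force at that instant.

Query: 2024-07-29 06:42 UTC
Rule 1/2 (KYE, -08:30): 2024-03-21 18:58 UTC ≤ query < 2024-09-13 22:56 UTC
6·60 + 42 - 510 = -108 min
-108 = -1·1440 + 1332; 1332 = 22·60 + 12 → 22:12, 2024-07-29 - 1 day = 2024-07-28
→ 2024-07-28 22:12 KYE

2024-07-28 22:12 KYE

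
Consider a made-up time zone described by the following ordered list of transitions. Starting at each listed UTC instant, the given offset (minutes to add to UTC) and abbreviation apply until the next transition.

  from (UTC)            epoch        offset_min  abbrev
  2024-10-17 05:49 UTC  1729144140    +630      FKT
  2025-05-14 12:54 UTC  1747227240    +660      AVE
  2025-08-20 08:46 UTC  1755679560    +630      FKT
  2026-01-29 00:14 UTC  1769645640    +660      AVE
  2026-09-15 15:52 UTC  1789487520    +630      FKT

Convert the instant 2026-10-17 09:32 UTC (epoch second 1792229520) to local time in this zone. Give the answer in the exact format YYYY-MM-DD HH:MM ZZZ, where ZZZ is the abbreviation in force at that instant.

2026-10-17 20:02 FKT

Query: 2026-10-17 09:32 UTC
Rule 5/5 (FKT, +10:30): 2026-09-15 15:52 UTC ≤ query < +∞
9·60 + 32 + 630 = 1202 min
1202 = 0·1440 + 1202; 1202 = 20·60 + 2 → 20:02, same day
→ 2026-10-17 20:02 FKT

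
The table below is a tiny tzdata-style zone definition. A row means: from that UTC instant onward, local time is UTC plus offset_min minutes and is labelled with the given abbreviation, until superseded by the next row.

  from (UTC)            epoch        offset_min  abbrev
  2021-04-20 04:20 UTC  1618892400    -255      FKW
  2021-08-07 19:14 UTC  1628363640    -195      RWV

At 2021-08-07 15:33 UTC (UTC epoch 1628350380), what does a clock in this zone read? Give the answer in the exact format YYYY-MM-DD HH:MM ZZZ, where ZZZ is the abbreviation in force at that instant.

Query: 2021-08-07 15:33 UTC
Rule 1/2 (FKW, -04:15): 2021-04-20 04:20 UTC ≤ query < 2021-08-07 19:14 UTC
15·60 + 33 - 255 = 678 min
678 = 0·1440 + 678; 678 = 11·60 + 18 → 11:18, same day
→ 2021-08-07 11:18 FKW

2021-08-07 11:18 FKW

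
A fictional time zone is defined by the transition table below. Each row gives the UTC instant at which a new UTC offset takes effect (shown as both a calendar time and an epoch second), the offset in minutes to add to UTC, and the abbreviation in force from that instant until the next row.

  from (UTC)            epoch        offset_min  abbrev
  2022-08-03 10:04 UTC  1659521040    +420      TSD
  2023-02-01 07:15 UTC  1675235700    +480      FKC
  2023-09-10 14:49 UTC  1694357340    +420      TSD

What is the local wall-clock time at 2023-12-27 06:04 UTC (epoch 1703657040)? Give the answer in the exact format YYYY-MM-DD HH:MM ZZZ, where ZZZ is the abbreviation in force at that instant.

2023-12-27 13:04 TSD

Query: 2023-12-27 06:04 UTC
Rule 3/3 (TSD, +07:00): 2023-09-10 14:49 UTC ≤ query < +∞
6·60 + 4 + 420 = 784 min
784 = 0·1440 + 784; 784 = 13·60 + 4 → 13:04, same day
→ 2023-12-27 13:04 TSD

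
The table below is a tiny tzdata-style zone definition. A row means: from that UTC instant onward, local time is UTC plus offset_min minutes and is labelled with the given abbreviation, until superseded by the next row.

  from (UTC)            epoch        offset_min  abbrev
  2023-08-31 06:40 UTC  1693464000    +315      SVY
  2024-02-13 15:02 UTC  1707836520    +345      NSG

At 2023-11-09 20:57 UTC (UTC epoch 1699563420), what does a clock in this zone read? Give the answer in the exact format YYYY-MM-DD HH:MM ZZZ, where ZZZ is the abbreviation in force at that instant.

2023-11-10 02:12 SVY

Query: 2023-11-09 20:57 UTC
Rule 1/2 (SVY, +05:15): 2023-08-31 06:40 UTC ≤ query < 2024-02-13 15:02 UTC
20·60 + 57 + 315 = 1572 min
1572 = 1·1440 + 132; 132 = 2·60 + 12 → 02:12, 2023-11-09 + 1 day = 2023-11-10
→ 2023-11-10 02:12 SVY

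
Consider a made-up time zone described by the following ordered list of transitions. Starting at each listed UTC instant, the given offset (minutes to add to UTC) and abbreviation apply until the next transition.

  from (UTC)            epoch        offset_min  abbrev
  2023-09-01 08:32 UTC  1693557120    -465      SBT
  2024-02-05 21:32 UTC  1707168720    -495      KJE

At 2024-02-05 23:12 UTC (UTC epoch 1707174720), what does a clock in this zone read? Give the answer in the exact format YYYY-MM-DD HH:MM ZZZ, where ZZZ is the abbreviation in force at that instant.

2024-02-05 14:57 KJE

Query: 2024-02-05 23:12 UTC
Rule 2/2 (KJE, -08:15): 2024-02-05 21:32 UTC ≤ query < +∞
23·60 + 12 - 495 = 897 min
897 = 0·1440 + 897; 897 = 14·60 + 57 → 14:57, same day
→ 2024-02-05 14:57 KJE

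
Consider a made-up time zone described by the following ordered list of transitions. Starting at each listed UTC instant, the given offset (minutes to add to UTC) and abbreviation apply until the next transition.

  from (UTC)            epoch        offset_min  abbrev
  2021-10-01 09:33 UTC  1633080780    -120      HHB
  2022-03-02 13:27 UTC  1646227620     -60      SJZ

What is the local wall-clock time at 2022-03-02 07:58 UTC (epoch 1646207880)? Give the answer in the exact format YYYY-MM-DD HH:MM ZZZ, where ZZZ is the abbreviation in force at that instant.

2022-03-02 05:58 HHB

Query: 2022-03-02 07:58 UTC
Rule 1/2 (HHB, -02:00): 2021-10-01 09:33 UTC ≤ query < 2022-03-02 13:27 UTC
7·60 + 58 - 120 = 358 min
358 = 0·1440 + 358; 358 = 5·60 + 58 → 05:58, same day
→ 2022-03-02 05:58 HHB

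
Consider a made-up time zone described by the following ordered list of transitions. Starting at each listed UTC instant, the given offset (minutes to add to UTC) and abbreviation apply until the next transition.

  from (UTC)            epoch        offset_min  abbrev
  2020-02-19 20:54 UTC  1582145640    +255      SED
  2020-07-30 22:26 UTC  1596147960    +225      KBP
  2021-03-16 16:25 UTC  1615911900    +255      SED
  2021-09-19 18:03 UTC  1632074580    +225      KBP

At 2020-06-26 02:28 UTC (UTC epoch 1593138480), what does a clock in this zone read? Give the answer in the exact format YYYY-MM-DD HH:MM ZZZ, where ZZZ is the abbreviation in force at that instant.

2020-06-26 06:43 SED

Query: 2020-06-26 02:28 UTC
Rule 1/4 (SED, +04:15): 2020-02-19 20:54 UTC ≤ query < 2020-07-30 22:26 UTC
2·60 + 28 + 255 = 403 min
403 = 0·1440 + 403; 403 = 6·60 + 43 → 06:43, same day
→ 2020-06-26 06:43 SED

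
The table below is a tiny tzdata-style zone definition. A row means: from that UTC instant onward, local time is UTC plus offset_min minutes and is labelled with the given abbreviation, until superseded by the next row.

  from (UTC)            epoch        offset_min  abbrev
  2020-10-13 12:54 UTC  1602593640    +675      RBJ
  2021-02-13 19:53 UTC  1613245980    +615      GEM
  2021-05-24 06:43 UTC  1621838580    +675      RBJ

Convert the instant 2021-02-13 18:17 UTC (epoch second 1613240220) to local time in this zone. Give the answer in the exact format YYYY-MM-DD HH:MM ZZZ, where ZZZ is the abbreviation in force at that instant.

2021-02-14 05:32 RBJ

Query: 2021-02-13 18:17 UTC
Rule 1/3 (RBJ, +11:15): 2020-10-13 12:54 UTC ≤ query < 2021-02-13 19:53 UTC
18·60 + 17 + 675 = 1772 min
1772 = 1·1440 + 332; 332 = 5·60 + 32 → 05:32, 2021-02-13 + 1 day = 2021-02-14
→ 2021-02-14 05:32 RBJ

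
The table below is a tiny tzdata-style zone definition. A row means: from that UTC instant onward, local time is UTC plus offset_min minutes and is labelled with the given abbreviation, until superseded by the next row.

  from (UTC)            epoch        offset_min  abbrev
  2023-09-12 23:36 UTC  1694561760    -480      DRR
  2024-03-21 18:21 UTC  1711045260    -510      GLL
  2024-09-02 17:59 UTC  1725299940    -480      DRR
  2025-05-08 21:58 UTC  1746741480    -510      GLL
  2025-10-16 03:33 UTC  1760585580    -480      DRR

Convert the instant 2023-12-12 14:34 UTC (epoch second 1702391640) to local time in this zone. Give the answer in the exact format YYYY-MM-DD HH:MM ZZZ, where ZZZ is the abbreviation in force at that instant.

Query: 2023-12-12 14:34 UTC
Rule 1/5 (DRR, -08:00): 2023-09-12 23:36 UTC ≤ query < 2024-03-21 18:21 UTC
14·60 + 34 - 480 = 394 min
394 = 0·1440 + 394; 394 = 6·60 + 34 → 06:34, same day
→ 2023-12-12 06:34 DRR

2023-12-12 06:34 DRR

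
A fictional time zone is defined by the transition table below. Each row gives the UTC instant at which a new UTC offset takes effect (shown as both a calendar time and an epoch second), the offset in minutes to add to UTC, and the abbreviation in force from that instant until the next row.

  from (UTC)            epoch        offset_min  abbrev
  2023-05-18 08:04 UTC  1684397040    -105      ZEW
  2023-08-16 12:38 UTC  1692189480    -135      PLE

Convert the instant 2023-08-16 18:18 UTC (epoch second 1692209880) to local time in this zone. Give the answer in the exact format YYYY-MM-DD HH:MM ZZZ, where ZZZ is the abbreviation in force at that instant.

2023-08-16 16:03 PLE

Query: 2023-08-16 18:18 UTC
Rule 2/2 (PLE, -02:15): 2023-08-16 12:38 UTC ≤ query < +∞
18·60 + 18 - 135 = 963 min
963 = 0·1440 + 963; 963 = 16·60 + 3 → 16:03, same day
→ 2023-08-16 16:03 PLE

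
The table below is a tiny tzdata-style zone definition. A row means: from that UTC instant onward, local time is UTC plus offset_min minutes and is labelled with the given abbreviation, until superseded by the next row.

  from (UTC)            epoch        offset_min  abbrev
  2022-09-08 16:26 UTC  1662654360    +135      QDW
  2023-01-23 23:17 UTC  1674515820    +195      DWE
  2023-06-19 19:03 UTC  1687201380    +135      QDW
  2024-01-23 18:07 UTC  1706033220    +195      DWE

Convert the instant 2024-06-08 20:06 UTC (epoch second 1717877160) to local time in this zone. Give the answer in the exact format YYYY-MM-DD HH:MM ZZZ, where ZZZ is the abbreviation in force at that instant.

2024-06-08 23:21 DWE

Query: 2024-06-08 20:06 UTC
Rule 4/4 (DWE, +03:15): 2024-01-23 18:07 UTC ≤ query < +∞
20·60 + 6 + 195 = 1401 min
1401 = 0·1440 + 1401; 1401 = 23·60 + 21 → 23:21, same day
→ 2024-06-08 23:21 DWE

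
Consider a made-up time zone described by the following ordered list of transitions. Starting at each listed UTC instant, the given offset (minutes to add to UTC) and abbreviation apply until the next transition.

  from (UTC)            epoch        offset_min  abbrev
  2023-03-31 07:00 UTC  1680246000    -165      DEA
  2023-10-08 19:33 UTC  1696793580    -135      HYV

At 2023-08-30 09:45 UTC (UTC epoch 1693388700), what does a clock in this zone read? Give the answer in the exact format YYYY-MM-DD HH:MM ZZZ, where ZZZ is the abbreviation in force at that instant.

2023-08-30 07:00 DEA

Query: 2023-08-30 09:45 UTC
Rule 1/2 (DEA, -02:45): 2023-03-31 07:00 UTC ≤ query < 2023-10-08 19:33 UTC
9·60 + 45 - 165 = 420 min
420 = 0·1440 + 420; 420 = 7·60 + 0 → 07:00, same day
→ 2023-08-30 07:00 DEA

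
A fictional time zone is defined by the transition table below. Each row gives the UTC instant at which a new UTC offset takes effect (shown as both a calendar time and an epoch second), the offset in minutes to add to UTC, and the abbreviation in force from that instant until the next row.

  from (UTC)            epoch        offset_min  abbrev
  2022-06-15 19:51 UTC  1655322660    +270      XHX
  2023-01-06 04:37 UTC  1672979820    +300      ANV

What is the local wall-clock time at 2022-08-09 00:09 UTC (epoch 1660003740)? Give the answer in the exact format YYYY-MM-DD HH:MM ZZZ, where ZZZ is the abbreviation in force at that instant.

Query: 2022-08-09 00:09 UTC
Rule 1/2 (XHX, +04:30): 2022-06-15 19:51 UTC ≤ query < 2023-01-06 04:37 UTC
0·60 + 9 + 270 = 279 min
279 = 0·1440 + 279; 279 = 4·60 + 39 → 04:39, same day
→ 2022-08-09 04:39 XHX

2022-08-09 04:39 XHX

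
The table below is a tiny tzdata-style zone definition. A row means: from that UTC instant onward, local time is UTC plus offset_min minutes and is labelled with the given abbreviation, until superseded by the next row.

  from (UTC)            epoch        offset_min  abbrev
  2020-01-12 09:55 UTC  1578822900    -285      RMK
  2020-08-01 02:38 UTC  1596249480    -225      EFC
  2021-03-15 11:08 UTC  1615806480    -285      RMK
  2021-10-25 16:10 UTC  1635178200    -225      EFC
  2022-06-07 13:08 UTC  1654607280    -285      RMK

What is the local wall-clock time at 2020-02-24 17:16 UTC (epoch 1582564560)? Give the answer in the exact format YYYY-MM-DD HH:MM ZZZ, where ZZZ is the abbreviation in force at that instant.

Query: 2020-02-24 17:16 UTC
Rule 1/5 (RMK, -04:45): 2020-01-12 09:55 UTC ≤ query < 2020-08-01 02:38 UTC
17·60 + 16 - 285 = 751 min
751 = 0·1440 + 751; 751 = 12·60 + 31 → 12:31, same day
→ 2020-02-24 12:31 RMK

2020-02-24 12:31 RMK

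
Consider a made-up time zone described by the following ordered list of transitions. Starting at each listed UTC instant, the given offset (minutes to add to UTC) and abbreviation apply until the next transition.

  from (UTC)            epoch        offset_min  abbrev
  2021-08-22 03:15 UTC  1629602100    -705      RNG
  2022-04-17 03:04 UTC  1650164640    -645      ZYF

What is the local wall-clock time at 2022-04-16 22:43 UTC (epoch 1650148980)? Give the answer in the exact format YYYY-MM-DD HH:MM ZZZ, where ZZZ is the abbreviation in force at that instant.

Query: 2022-04-16 22:43 UTC
Rule 1/2 (RNG, -11:45): 2021-08-22 03:15 UTC ≤ query < 2022-04-17 03:04 UTC
22·60 + 43 - 705 = 658 min
658 = 0·1440 + 658; 658 = 10·60 + 58 → 10:58, same day
→ 2022-04-16 10:58 RNG

2022-04-16 10:58 RNG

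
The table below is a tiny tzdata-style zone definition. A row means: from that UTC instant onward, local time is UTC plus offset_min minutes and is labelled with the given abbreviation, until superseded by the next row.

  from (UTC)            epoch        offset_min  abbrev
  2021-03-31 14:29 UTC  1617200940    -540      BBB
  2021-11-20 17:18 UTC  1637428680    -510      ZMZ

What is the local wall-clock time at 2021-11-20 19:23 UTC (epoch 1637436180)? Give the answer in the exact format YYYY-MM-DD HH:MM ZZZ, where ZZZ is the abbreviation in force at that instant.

2021-11-20 10:53 ZMZ

Query: 2021-11-20 19:23 UTC
Rule 2/2 (ZMZ, -08:30): 2021-11-20 17:18 UTC ≤ query < +∞
19·60 + 23 - 510 = 653 min
653 = 0·1440 + 653; 653 = 10·60 + 53 → 10:53, same day
→ 2021-11-20 10:53 ZMZ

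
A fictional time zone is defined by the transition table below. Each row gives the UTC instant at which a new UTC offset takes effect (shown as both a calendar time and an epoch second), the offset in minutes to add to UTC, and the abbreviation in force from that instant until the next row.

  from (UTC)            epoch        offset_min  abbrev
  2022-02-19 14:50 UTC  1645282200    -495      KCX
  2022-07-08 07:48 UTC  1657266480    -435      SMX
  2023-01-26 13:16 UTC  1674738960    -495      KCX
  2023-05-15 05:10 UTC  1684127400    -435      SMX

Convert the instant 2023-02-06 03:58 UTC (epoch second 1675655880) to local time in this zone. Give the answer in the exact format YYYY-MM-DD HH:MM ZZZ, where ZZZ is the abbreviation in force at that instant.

Query: 2023-02-06 03:58 UTC
Rule 3/4 (KCX, -08:15): 2023-01-26 13:16 UTC ≤ query < 2023-05-15 05:10 UTC
3·60 + 58 - 495 = -257 min
-257 = -1·1440 + 1183; 1183 = 19·60 + 43 → 19:43, 2023-02-06 - 1 day = 2023-02-05
→ 2023-02-05 19:43 KCX

2023-02-05 19:43 KCX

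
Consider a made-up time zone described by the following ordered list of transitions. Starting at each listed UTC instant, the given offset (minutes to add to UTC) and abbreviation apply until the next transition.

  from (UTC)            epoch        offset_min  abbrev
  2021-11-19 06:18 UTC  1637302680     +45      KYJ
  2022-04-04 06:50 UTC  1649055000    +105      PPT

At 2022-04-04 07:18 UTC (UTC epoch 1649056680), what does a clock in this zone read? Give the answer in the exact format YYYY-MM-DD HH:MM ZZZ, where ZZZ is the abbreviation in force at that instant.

Query: 2022-04-04 07:18 UTC
Rule 2/2 (PPT, +01:45): 2022-04-04 06:50 UTC ≤ query < +∞
7·60 + 18 + 105 = 543 min
543 = 0·1440 + 543; 543 = 9·60 + 3 → 09:03, same day
→ 2022-04-04 09:03 PPT

2022-04-04 09:03 PPT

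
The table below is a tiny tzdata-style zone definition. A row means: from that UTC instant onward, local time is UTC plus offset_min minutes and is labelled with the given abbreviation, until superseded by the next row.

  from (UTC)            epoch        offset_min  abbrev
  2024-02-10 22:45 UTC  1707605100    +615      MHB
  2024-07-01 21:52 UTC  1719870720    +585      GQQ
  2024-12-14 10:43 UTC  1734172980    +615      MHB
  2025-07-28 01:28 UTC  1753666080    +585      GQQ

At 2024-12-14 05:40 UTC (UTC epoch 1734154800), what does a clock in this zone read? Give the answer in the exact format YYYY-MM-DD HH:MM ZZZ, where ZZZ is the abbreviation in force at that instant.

2024-12-14 15:25 GQQ

Query: 2024-12-14 05:40 UTC
Rule 2/4 (GQQ, +09:45): 2024-07-01 21:52 UTC ≤ query < 2024-12-14 10:43 UTC
5·60 + 40 + 585 = 925 min
925 = 0·1440 + 925; 925 = 15·60 + 25 → 15:25, same day
→ 2024-12-14 15:25 GQQ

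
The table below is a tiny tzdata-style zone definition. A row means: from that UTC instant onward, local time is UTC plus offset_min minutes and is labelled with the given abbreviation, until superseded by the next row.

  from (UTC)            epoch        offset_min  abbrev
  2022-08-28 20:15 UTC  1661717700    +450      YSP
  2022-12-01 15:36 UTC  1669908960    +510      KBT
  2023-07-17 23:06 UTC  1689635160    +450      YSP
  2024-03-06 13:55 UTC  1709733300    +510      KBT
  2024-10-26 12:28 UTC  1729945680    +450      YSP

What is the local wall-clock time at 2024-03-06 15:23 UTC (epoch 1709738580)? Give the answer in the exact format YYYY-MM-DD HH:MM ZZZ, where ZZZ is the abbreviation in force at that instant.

2024-03-06 23:53 KBT

Query: 2024-03-06 15:23 UTC
Rule 4/5 (KBT, +08:30): 2024-03-06 13:55 UTC ≤ query < 2024-10-26 12:28 UTC
15·60 + 23 + 510 = 1433 min
1433 = 0·1440 + 1433; 1433 = 23·60 + 53 → 23:53, same day
→ 2024-03-06 23:53 KBT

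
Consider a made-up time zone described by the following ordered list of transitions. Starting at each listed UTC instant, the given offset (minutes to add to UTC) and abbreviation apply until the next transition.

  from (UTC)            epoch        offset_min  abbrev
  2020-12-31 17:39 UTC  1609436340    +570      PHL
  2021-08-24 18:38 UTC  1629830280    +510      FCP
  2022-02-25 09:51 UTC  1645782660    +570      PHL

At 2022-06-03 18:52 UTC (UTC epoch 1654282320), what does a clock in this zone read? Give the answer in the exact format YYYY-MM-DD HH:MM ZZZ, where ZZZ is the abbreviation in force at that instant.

2022-06-04 04:22 PHL

Query: 2022-06-03 18:52 UTC
Rule 3/3 (PHL, +09:30): 2022-02-25 09:51 UTC ≤ query < +∞
18·60 + 52 + 570 = 1702 min
1702 = 1·1440 + 262; 262 = 4·60 + 22 → 04:22, 2022-06-03 + 1 day = 2022-06-04
→ 2022-06-04 04:22 PHL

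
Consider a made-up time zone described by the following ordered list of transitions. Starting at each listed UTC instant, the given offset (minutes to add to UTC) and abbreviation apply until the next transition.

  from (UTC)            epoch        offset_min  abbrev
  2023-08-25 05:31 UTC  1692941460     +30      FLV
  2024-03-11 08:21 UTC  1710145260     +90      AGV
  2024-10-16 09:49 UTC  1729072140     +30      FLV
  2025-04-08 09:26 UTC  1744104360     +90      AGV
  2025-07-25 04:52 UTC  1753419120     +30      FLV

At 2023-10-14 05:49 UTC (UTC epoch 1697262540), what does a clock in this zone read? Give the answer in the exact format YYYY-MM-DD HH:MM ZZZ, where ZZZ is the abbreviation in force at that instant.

Query: 2023-10-14 05:49 UTC
Rule 1/5 (FLV, +00:30): 2023-08-25 05:31 UTC ≤ query < 2024-03-11 08:21 UTC
5·60 + 49 + 30 = 379 min
379 = 0·1440 + 379; 379 = 6·60 + 19 → 06:19, same day
→ 2023-10-14 06:19 FLV

2023-10-14 06:19 FLV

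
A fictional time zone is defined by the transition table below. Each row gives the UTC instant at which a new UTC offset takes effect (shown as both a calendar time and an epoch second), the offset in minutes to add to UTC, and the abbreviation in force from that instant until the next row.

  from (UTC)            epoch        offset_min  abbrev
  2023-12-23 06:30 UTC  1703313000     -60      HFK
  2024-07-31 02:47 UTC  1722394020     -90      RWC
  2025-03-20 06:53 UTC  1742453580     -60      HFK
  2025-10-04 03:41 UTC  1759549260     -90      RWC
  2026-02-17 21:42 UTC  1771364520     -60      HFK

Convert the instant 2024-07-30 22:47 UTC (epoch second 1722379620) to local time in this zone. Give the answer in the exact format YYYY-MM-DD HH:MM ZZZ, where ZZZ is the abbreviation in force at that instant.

2024-07-30 21:47 HFK

Query: 2024-07-30 22:47 UTC
Rule 1/5 (HFK, -01:00): 2023-12-23 06:30 UTC ≤ query < 2024-07-31 02:47 UTC
22·60 + 47 - 60 = 1307 min
1307 = 0·1440 + 1307; 1307 = 21·60 + 47 → 21:47, same day
→ 2024-07-30 21:47 HFK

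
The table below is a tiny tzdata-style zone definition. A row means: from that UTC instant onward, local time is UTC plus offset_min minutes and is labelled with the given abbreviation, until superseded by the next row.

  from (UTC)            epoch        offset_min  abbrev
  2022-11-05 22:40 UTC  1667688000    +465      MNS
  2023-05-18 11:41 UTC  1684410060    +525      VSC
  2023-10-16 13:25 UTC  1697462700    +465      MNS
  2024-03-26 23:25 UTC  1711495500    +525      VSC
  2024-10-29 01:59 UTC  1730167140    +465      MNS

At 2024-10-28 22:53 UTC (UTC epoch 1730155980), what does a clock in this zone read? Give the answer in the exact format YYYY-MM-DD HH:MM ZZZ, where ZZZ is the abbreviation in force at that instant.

Query: 2024-10-28 22:53 UTC
Rule 4/5 (VSC, +08:45): 2024-03-26 23:25 UTC ≤ query < 2024-10-29 01:59 UTC
22·60 + 53 + 525 = 1898 min
1898 = 1·1440 + 458; 458 = 7·60 + 38 → 07:38, 2024-10-28 + 1 day = 2024-10-29
→ 2024-10-29 07:38 VSC

2024-10-29 07:38 VSC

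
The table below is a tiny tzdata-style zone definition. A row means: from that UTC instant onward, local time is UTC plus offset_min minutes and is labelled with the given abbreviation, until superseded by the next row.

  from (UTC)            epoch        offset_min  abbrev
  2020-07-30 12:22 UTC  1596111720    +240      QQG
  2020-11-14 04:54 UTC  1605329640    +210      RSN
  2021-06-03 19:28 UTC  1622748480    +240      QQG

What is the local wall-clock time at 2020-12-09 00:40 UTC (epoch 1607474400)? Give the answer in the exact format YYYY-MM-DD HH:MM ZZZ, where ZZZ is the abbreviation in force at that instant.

Query: 2020-12-09 00:40 UTC
Rule 2/3 (RSN, +03:30): 2020-11-14 04:54 UTC ≤ query < 2021-06-03 19:28 UTC
0·60 + 40 + 210 = 250 min
250 = 0·1440 + 250; 250 = 4·60 + 10 → 04:10, same day
→ 2020-12-09 04:10 RSN

2020-12-09 04:10 RSN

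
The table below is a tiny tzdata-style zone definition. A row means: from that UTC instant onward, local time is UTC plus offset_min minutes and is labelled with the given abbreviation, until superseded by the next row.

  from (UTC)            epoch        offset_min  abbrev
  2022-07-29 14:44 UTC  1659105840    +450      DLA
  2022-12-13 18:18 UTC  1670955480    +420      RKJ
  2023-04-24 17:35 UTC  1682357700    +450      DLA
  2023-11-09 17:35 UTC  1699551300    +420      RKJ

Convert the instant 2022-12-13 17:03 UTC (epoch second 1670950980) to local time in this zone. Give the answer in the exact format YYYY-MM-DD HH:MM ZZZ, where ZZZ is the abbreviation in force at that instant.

2022-12-14 00:33 DLA

Query: 2022-12-13 17:03 UTC
Rule 1/4 (DLA, +07:30): 2022-07-29 14:44 UTC ≤ query < 2022-12-13 18:18 UTC
17·60 + 3 + 450 = 1473 min
1473 = 1·1440 + 33; 33 = 0·60 + 33 → 00:33, 2022-12-13 + 1 day = 2022-12-14
→ 2022-12-14 00:33 DLA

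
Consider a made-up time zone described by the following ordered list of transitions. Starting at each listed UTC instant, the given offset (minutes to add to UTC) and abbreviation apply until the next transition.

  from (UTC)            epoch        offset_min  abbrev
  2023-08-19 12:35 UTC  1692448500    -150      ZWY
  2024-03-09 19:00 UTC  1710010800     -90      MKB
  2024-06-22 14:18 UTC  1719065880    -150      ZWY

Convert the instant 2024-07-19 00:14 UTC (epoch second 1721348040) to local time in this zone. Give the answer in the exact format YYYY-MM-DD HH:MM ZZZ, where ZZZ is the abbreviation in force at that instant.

Query: 2024-07-19 00:14 UTC
Rule 3/3 (ZWY, -02:30): 2024-06-22 14:18 UTC ≤ query < +∞
0·60 + 14 - 150 = -136 min
-136 = -1·1440 + 1304; 1304 = 21·60 + 44 → 21:44, 2024-07-19 - 1 day = 2024-07-18
→ 2024-07-18 21:44 ZWY

2024-07-18 21:44 ZWY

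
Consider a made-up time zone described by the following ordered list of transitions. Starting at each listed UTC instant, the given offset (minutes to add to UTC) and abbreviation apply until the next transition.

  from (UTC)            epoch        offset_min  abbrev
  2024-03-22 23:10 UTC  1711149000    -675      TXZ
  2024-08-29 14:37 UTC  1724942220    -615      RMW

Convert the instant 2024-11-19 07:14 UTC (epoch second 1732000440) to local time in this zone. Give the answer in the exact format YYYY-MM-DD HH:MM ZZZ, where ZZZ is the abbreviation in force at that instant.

Query: 2024-11-19 07:14 UTC
Rule 2/2 (RMW, -10:15): 2024-08-29 14:37 UTC ≤ query < +∞
7·60 + 14 - 615 = -181 min
-181 = -1·1440 + 1259; 1259 = 20·60 + 59 → 20:59, 2024-11-19 - 1 day = 2024-11-18
→ 2024-11-18 20:59 RMW

2024-11-18 20:59 RMW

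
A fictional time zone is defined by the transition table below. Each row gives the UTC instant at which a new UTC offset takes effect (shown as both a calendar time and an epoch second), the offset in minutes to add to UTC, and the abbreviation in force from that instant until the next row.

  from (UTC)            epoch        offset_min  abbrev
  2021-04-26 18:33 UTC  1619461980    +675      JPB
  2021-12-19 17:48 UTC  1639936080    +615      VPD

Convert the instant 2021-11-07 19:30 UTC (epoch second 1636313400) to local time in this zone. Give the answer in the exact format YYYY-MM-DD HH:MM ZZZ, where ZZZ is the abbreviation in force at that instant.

Query: 2021-11-07 19:30 UTC
Rule 1/2 (JPB, +11:15): 2021-04-26 18:33 UTC ≤ query < 2021-12-19 17:48 UTC
19·60 + 30 + 675 = 1845 min
1845 = 1·1440 + 405; 405 = 6·60 + 45 → 06:45, 2021-11-07 + 1 day = 2021-11-08
→ 2021-11-08 06:45 JPB

2021-11-08 06:45 JPB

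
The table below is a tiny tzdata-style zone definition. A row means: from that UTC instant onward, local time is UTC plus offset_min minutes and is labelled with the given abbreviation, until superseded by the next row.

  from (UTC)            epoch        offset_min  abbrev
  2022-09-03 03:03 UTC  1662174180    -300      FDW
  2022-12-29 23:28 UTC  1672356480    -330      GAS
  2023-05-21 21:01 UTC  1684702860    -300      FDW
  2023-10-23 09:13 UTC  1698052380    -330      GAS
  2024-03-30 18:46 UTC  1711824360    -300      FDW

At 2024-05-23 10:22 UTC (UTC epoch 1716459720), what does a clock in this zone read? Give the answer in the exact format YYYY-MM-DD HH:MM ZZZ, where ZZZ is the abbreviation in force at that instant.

2024-05-23 05:22 FDW

Query: 2024-05-23 10:22 UTC
Rule 5/5 (FDW, -05:00): 2024-03-30 18:46 UTC ≤ query < +∞
10·60 + 22 - 300 = 322 min
322 = 0·1440 + 322; 322 = 5·60 + 22 → 05:22, same day
→ 2024-05-23 05:22 FDW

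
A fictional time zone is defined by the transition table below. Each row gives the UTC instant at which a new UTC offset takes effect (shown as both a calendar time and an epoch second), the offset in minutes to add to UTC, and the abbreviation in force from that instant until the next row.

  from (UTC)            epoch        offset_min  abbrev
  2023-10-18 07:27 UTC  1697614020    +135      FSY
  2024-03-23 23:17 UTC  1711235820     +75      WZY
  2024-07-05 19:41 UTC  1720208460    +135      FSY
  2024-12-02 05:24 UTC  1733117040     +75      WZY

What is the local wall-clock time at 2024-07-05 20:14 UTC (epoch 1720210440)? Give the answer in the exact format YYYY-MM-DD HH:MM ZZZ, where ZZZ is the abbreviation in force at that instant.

Query: 2024-07-05 20:14 UTC
Rule 3/4 (FSY, +02:15): 2024-07-05 19:41 UTC ≤ query < 2024-12-02 05:24 UTC
20·60 + 14 + 135 = 1349 min
1349 = 0·1440 + 1349; 1349 = 22·60 + 29 → 22:29, same day
→ 2024-07-05 22:29 FSY

2024-07-05 22:29 FSY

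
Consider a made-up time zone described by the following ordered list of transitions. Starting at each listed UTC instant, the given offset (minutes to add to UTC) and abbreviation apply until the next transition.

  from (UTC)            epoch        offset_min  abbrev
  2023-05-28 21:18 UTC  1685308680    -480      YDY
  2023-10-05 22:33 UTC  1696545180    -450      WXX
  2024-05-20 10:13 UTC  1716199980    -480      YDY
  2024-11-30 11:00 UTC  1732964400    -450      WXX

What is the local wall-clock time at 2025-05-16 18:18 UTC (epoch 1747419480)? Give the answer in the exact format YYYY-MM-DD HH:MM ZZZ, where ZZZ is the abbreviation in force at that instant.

Query: 2025-05-16 18:18 UTC
Rule 4/4 (WXX, -07:30): 2024-11-30 11:00 UTC ≤ query < +∞
18·60 + 18 - 450 = 648 min
648 = 0·1440 + 648; 648 = 10·60 + 48 → 10:48, same day
→ 2025-05-16 10:48 WXX

2025-05-16 10:48 WXX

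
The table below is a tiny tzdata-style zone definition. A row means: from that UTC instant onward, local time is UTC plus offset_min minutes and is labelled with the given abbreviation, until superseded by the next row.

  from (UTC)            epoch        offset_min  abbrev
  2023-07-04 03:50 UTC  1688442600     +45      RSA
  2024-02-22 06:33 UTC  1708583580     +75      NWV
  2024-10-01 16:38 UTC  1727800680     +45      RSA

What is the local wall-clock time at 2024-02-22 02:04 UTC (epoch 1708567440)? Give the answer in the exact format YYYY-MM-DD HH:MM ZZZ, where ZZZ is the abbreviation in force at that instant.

2024-02-22 02:49 RSA

Query: 2024-02-22 02:04 UTC
Rule 1/3 (RSA, +00:45): 2023-07-04 03:50 UTC ≤ query < 2024-02-22 06:33 UTC
2·60 + 4 + 45 = 169 min
169 = 0·1440 + 169; 169 = 2·60 + 49 → 02:49, same day
→ 2024-02-22 02:49 RSA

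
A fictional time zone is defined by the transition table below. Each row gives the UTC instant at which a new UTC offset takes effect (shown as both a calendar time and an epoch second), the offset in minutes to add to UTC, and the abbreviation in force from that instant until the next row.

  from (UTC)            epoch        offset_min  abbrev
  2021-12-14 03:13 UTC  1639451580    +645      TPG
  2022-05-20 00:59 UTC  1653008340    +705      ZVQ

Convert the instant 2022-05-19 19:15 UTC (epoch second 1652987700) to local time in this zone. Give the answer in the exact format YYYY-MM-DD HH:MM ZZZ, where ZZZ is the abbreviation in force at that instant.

Query: 2022-05-19 19:15 UTC
Rule 1/2 (TPG, +10:45): 2021-12-14 03:13 UTC ≤ query < 2022-05-20 00:59 UTC
19·60 + 15 + 645 = 1800 min
1800 = 1·1440 + 360; 360 = 6·60 + 0 → 06:00, 2022-05-19 + 1 day = 2022-05-20
→ 2022-05-20 06:00 TPG

2022-05-20 06:00 TPG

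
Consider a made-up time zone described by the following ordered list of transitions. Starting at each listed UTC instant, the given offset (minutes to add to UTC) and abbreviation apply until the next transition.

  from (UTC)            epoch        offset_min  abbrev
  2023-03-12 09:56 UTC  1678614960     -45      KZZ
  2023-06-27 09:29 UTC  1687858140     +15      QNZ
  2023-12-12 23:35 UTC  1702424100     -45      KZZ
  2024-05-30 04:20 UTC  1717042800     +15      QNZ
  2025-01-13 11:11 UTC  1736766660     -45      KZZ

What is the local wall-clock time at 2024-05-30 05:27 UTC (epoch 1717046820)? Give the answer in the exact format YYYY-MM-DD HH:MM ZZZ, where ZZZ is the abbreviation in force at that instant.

2024-05-30 05:42 QNZ

Query: 2024-05-30 05:27 UTC
Rule 4/5 (QNZ, +00:15): 2024-05-30 04:20 UTC ≤ query < 2025-01-13 11:11 UTC
5·60 + 27 + 15 = 342 min
342 = 0·1440 + 342; 342 = 5·60 + 42 → 05:42, same day
→ 2024-05-30 05:42 QNZ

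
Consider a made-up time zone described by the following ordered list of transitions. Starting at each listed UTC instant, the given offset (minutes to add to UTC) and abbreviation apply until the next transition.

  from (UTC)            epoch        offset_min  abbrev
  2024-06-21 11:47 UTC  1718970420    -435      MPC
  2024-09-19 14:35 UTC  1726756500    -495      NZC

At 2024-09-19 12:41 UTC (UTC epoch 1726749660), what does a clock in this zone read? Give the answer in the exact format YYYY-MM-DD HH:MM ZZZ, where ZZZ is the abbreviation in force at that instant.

Query: 2024-09-19 12:41 UTC
Rule 1/2 (MPC, -07:15): 2024-06-21 11:47 UTC ≤ query < 2024-09-19 14:35 UTC
12·60 + 41 - 435 = 326 min
326 = 0·1440 + 326; 326 = 5·60 + 26 → 05:26, same day
→ 2024-09-19 05:26 MPC

2024-09-19 05:26 MPC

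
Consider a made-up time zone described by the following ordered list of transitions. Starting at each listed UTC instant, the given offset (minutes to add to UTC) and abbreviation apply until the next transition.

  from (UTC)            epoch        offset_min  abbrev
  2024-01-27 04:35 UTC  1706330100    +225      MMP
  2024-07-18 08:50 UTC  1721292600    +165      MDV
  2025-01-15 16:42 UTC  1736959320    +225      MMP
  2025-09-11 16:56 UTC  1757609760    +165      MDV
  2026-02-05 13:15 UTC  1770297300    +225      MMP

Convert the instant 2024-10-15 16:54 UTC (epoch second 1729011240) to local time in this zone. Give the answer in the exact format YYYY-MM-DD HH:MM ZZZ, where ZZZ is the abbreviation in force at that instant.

2024-10-15 19:39 MDV

Query: 2024-10-15 16:54 UTC
Rule 2/5 (MDV, +02:45): 2024-07-18 08:50 UTC ≤ query < 2025-01-15 16:42 UTC
16·60 + 54 + 165 = 1179 min
1179 = 0·1440 + 1179; 1179 = 19·60 + 39 → 19:39, same day
→ 2024-10-15 19:39 MDV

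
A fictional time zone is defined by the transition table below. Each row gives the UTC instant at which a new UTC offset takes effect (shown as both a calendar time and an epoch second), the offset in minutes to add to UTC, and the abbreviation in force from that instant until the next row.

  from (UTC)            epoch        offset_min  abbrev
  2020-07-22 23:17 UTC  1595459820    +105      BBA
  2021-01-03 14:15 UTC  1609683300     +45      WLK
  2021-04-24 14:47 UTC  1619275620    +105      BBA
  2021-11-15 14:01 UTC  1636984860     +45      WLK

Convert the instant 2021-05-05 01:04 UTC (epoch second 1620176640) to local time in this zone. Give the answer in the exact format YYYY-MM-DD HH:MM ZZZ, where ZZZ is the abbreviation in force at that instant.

2021-05-05 02:49 BBA

Query: 2021-05-05 01:04 UTC
Rule 3/4 (BBA, +01:45): 2021-04-24 14:47 UTC ≤ query < 2021-11-15 14:01 UTC
1·60 + 4 + 105 = 169 min
169 = 0·1440 + 169; 169 = 2·60 + 49 → 02:49, same day
→ 2021-05-05 02:49 BBA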